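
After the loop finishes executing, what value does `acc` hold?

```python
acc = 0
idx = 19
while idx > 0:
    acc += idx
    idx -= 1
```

Let's trace through this code step by step.

Initialize: acc = 0
Initialize: idx = 19
Entering loop: while idx > 0:
After iteration 1: acc = 19, idx = 18
After iteration 2: acc = 37, idx = 17
After iteration 3: acc = 54, idx = 16
After iteration 4: acc = 70, idx = 15
After iteration 5: acc = 85, idx = 14
After iteration 6: acc = 99, idx = 13
After iteration 7: acc = 112, idx = 12
After iteration 8: acc = 124, idx = 11
After iteration 9: acc = 135, idx = 10
After iteration 10: acc = 145, idx = 9
After iteration 11: acc = 154, idx = 8
After iteration 12: acc = 162, idx = 7
After iteration 13: acc = 169, idx = 6
After iteration 14: acc = 175, idx = 5
After iteration 15: acc = 180, idx = 4
After iteration 16: acc = 184, idx = 3
After iteration 17: acc = 187, idx = 2
After iteration 18: acc = 189, idx = 1
After iteration 19: acc = 190, idx = 0
Loop ends.

Final answer: 190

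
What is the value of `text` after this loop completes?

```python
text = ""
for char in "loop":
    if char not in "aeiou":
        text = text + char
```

Let's trace through this code step by step.

Initialize: text = ''
Entering loop: for char in "loop":
After iteration 1: char = 'l', text = 'l'
After iteration 2: char = 'o', text = 'l'
After iteration 3: char = 'o', text = 'l'
After iteration 4: char = 'p', text = 'lp'
Loop ends.

Final answer: 'lp'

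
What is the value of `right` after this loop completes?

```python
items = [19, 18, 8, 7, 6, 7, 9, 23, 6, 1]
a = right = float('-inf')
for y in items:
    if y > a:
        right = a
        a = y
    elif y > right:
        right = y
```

Let's trace through this code step by step.

Initialize: items = [19, 18, 8, 7, 6, 7, 9, 23, 6, 1]
Initialize: a = -inf
Initialize: right = -inf
Entering loop: for y in items:
After iteration 1: y = 19, a = 19, right = -inf
After iteration 2: y = 18, a = 19, right = 18
After iteration 3: y = 8, a = 19, right = 18
After iteration 4: y = 7, a = 19, right = 18
After iteration 5: y = 6, a = 19, right = 18
After iteration 6: y = 7, a = 19, right = 18
After iteration 7: y = 9, a = 19, right = 18
After iteration 8: y = 23, a = 23, right = 19
After iteration 9: y = 6, a = 23, right = 19
After iteration 10: y = 1, a = 23, right = 19
Loop ends.

Final answer: 19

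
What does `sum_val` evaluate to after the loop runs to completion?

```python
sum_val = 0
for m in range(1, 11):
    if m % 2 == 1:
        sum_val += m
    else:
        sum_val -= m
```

Let's trace through this code step by step.

Initialize: sum_val = 0
Entering loop: for m in range(1, 11):
After iteration 1: m = 1, sum_val = 1
After iteration 2: m = 2, sum_val = -1
After iteration 3: m = 3, sum_val = 2
After iteration 4: m = 4, sum_val = -2
After iteration 5: m = 5, sum_val = 3
After iteration 6: m = 6, sum_val = -3
After iteration 7: m = 7, sum_val = 4
After iteration 8: m = 8, sum_val = -4
After iteration 9: m = 9, sum_val = 5
After iteration 10: m = 10, sum_val = -5
Loop ends.

Final answer: -5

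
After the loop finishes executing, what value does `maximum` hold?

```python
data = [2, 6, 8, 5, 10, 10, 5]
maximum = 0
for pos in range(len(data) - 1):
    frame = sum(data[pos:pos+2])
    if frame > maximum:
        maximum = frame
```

Let's trace through this code step by step.

Initialize: data = [2, 6, 8, 5, 10, 10, 5]
Initialize: maximum = 0
Entering loop: for pos in range(len(data) - 1):
After iteration 1: pos = 0, maximum = 8, frame = 8
After iteration 2: pos = 1, maximum = 14, frame = 14
After iteration 3: pos = 2, maximum = 14, frame = 13
After iteration 4: pos = 3, maximum = 15, frame = 15
After iteration 5: pos = 4, maximum = 20, frame = 20
After iteration 6: pos = 5, maximum = 20, frame = 15
Loop ends.

Final answer: 20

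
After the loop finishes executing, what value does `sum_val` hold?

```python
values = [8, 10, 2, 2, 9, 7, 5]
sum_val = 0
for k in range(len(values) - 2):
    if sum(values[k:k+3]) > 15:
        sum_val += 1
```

Let's trace through this code step by step.

Initialize: values = [8, 10, 2, 2, 9, 7, 5]
Initialize: sum_val = 0
Entering loop: for k in range(len(values) - 2):
After iteration 1: k = 0, sum_val = 1
After iteration 2: k = 1, sum_val = 1
After iteration 3: k = 2, sum_val = 1
After iteration 4: k = 3, sum_val = 2
After iteration 5: k = 4, sum_val = 3
Loop ends.

Final answer: 3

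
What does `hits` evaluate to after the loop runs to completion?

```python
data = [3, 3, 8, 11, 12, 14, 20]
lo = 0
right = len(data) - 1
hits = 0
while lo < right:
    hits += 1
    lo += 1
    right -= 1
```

Let's trace through this code step by step.

Initialize: data = [3, 3, 8, 11, 12, 14, 20]
Initialize: lo = 0
Initialize: right = 6
Initialize: hits = 0
Entering loop: while lo < right:
After iteration 1: lo = 1, right = 5, hits = 1
After iteration 2: lo = 2, right = 4, hits = 2
After iteration 3: lo = 3, right = 3, hits = 3
Loop ends.

Final answer: 3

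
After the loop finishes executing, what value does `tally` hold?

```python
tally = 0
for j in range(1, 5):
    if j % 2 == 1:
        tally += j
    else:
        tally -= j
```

Let's trace through this code step by step.

Initialize: tally = 0
Entering loop: for j in range(1, 5):
After iteration 1: j = 1, tally = 1
After iteration 2: j = 2, tally = -1
After iteration 3: j = 3, tally = 2
After iteration 4: j = 4, tally = -2
Loop ends.

Final answer: -2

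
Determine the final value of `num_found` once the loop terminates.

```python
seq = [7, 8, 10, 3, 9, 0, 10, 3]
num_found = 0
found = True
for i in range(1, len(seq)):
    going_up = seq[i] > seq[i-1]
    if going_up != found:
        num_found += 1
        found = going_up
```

Let's trace through this code step by step.

Initialize: seq = [7, 8, 10, 3, 9, 0, 10, 3]
Initialize: num_found = 0
Initialize: found = True
Entering loop: for i in range(1, len(seq)):
After iteration 1: i = 1, num_found = 0, found = True, going_up = True
After iteration 2: i = 2, num_found = 0, found = True, going_up = True
After iteration 3: i = 3, num_found = 1, found = False, going_up = False
After iteration 4: i = 4, num_found = 2, found = True, going_up = True
After iteration 5: i = 5, num_found = 3, found = False, going_up = False
After iteration 6: i = 6, num_found = 4, found = True, going_up = True
After iteration 7: i = 7, num_found = 5, found = False, going_up = False
Loop ends.

Final answer: 5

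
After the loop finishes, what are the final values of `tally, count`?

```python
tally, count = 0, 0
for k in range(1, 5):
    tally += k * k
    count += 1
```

Let's trace through this code step by step.

Initialize: tally = 0
Initialize: count = 0
Entering loop: for k in range(1, 5):
After iteration 1: k = 1, tally = 1, count = 1
After iteration 2: k = 2, tally = 5, count = 2
After iteration 3: k = 3, tally = 14, count = 3
After iteration 4: k = 4, tally = 30, count = 4
Loop ends.

Final answer: 30, 4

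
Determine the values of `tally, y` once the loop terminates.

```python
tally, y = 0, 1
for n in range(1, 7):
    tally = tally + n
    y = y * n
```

Let's trace through this code step by step.

Initialize: tally = 0
Initialize: y = 1
Entering loop: for n in range(1, 7):
After iteration 1: n = 1, tally = 1, y = 1
After iteration 2: n = 2, tally = 3, y = 2
After iteration 3: n = 3, tally = 6, y = 6
After iteration 4: n = 4, tally = 10, y = 24
After iteration 5: n = 5, tally = 15, y = 120
After iteration 6: n = 6, tally = 21, y = 720
Loop ends.

Final answer: 21, 720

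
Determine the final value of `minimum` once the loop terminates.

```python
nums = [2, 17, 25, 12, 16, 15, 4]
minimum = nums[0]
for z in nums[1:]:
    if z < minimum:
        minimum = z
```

Let's trace through this code step by step.

Initialize: nums = [2, 17, 25, 12, 16, 15, 4]
Initialize: minimum = 2
Entering loop: for z in nums[1:]:
After iteration 1: z = 17, minimum = 2
After iteration 2: z = 25, minimum = 2
After iteration 3: z = 12, minimum = 2
After iteration 4: z = 16, minimum = 2
After iteration 5: z = 15, minimum = 2
After iteration 6: z = 4, minimum = 2
Loop ends.

Final answer: 2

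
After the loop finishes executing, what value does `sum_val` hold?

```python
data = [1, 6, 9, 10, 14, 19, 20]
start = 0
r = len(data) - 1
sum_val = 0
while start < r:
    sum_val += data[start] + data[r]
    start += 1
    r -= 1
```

Let's trace through this code step by step.

Initialize: data = [1, 6, 9, 10, 14, 19, 20]
Initialize: start = 0
Initialize: r = 6
Initialize: sum_val = 0
Entering loop: while start < r:
After iteration 1: start = 1, r = 5, sum_val = 21
After iteration 2: start = 2, r = 4, sum_val = 46
After iteration 3: start = 3, r = 3, sum_val = 69
Loop ends.

Final answer: 69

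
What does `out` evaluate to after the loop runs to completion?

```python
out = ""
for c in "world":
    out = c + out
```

Let's trace through this code step by step.

Initialize: out = ''
Entering loop: for c in "world":
After iteration 1: c = 'w', out = 'w'
After iteration 2: c = 'o', out = 'ow'
After iteration 3: c = 'r', out = 'row'
After iteration 4: c = 'l', out = 'lrow'
After iteration 5: c = 'd', out = 'dlrow'
Loop ends.

Final answer: 'dlrow'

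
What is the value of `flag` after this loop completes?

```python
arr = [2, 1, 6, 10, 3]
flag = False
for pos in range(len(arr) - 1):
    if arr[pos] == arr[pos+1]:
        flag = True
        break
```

Let's trace through this code step by step.

Initialize: arr = [2, 1, 6, 10, 3]
Initialize: flag = False
Entering loop: for pos in range(len(arr) - 1):
After iteration 1: pos = 0, flag = False
After iteration 2: pos = 1, flag = False
After iteration 3: pos = 2, flag = False
After iteration 4: pos = 3, flag = False
Loop ends.

Final answer: False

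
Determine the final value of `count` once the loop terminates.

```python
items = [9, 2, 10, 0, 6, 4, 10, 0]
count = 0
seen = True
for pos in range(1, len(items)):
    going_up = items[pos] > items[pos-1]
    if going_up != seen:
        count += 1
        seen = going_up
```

Let's trace through this code step by step.

Initialize: items = [9, 2, 10, 0, 6, 4, 10, 0]
Initialize: count = 0
Initialize: seen = True
Entering loop: for pos in range(1, len(items)):
After iteration 1: pos = 1, count = 1, seen = False, going_up = False
After iteration 2: pos = 2, count = 2, seen = True, going_up = True
After iteration 3: pos = 3, count = 3, seen = False, going_up = False
After iteration 4: pos = 4, count = 4, seen = True, going_up = True
After iteration 5: pos = 5, count = 5, seen = False, going_up = False
After iteration 6: pos = 6, count = 6, seen = True, going_up = True
After iteration 7: pos = 7, count = 7, seen = False, going_up = False
Loop ends.

Final answer: 7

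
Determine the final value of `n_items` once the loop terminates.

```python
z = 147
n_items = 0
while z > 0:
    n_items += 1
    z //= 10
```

Let's trace through this code step by step.

Initialize: z = 147
Initialize: n_items = 0
Entering loop: while z > 0:
After iteration 1: z = 14, n_items = 1
After iteration 2: z = 1, n_items = 2
After iteration 3: z = 0, n_items = 3
Loop ends.

Final answer: 3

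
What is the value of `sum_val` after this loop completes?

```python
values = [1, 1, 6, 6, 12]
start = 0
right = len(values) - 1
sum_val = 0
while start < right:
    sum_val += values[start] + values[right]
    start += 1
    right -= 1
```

Let's trace through this code step by step.

Initialize: values = [1, 1, 6, 6, 12]
Initialize: start = 0
Initialize: right = 4
Initialize: sum_val = 0
Entering loop: while start < right:
After iteration 1: start = 1, right = 3, sum_val = 13
After iteration 2: start = 2, right = 2, sum_val = 20
Loop ends.

Final answer: 20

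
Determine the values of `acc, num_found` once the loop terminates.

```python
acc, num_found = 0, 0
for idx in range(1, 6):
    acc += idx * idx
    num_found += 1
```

Let's trace through this code step by step.

Initialize: acc = 0
Initialize: num_found = 0
Entering loop: for idx in range(1, 6):
After iteration 1: idx = 1, acc = 1, num_found = 1
After iteration 2: idx = 2, acc = 5, num_found = 2
After iteration 3: idx = 3, acc = 14, num_found = 3
After iteration 4: idx = 4, acc = 30, num_found = 4
After iteration 5: idx = 5, acc = 55, num_found = 5
Loop ends.

Final answer: 55, 5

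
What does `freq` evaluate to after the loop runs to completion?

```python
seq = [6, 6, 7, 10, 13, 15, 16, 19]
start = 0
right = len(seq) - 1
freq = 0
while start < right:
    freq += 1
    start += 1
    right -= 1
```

Let's trace through this code step by step.

Initialize: seq = [6, 6, 7, 10, 13, 15, 16, 19]
Initialize: start = 0
Initialize: right = 7
Initialize: freq = 0
Entering loop: while start < right:
After iteration 1: start = 1, right = 6, freq = 1
After iteration 2: start = 2, right = 5, freq = 2
After iteration 3: start = 3, right = 4, freq = 3
After iteration 4: start = 4, right = 3, freq = 4
Loop ends.

Final answer: 4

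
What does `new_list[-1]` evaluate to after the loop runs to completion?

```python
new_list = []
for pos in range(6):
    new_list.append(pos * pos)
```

Let's trace through this code step by step.

Initialize: new_list = []
Entering loop: for pos in range(6):
After iteration 1: pos = 0, new_list = [0]
After iteration 2: pos = 1, new_list = [0, 1]
After iteration 3: pos = 2, new_list = [0, 1, 4]
After iteration 4: pos = 3, new_list = [0, 1, 4, 9]
After iteration 5: pos = 4, new_list = [0, 1, 4, 9, 16]
After iteration 6: pos = 5, new_list = [0, 1, 4, 9, 16, 25]
Loop ends.
new_list[-1] = 25

Final answer: 25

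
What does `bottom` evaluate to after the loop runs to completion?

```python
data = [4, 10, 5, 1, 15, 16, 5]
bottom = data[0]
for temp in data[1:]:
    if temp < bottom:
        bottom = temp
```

Let's trace through this code step by step.

Initialize: data = [4, 10, 5, 1, 15, 16, 5]
Initialize: bottom = 4
Entering loop: for temp in data[1:]:
After iteration 1: temp = 10, bottom = 4
After iteration 2: temp = 5, bottom = 4
After iteration 3: temp = 1, bottom = 1
After iteration 4: temp = 15, bottom = 1
After iteration 5: temp = 16, bottom = 1
After iteration 6: temp = 5, bottom = 1
Loop ends.

Final answer: 1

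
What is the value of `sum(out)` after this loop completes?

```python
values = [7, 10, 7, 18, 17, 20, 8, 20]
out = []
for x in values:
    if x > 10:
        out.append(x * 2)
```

Let's trace through this code step by step.

Initialize: values = [7, 10, 7, 18, 17, 20, 8, 20]
Initialize: out = []
Entering loop: for x in values:
After iteration 1: x = 7, out = []
After iteration 2: x = 10, out = []
After iteration 3: x = 7, out = []
After iteration 4: x = 18, out = [36]
After iteration 5: x = 17, out = [36, 34]
After iteration 6: x = 20, out = [36, 34, 40]
After iteration 7: x = 8, out = [36, 34, 40]
After iteration 8: x = 20, out = [36, 34, 40, 40]
Loop ends.
sum(out) = 150

Final answer: 150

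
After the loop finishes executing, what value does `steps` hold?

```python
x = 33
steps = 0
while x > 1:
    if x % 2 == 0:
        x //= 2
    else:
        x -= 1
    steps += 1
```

Let's trace through this code step by step.

Initialize: x = 33
Initialize: steps = 0
Entering loop: while x > 1:
After iteration 1: x = 32, steps = 1
After iteration 2: x = 16, steps = 2
After iteration 3: x = 8, steps = 3
After iteration 4: x = 4, steps = 4
After iteration 5: x = 2, steps = 5
After iteration 6: x = 1, steps = 6
Loop ends.

Final answer: 6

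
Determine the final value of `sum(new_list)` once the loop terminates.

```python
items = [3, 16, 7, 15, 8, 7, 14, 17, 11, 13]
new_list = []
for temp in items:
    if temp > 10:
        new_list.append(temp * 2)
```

Let's trace through this code step by step.

Initialize: items = [3, 16, 7, 15, 8, 7, 14, 17, 11, 13]
Initialize: new_list = []
Entering loop: for temp in items:
After iteration 1: temp = 3, new_list = []
After iteration 2: temp = 16, new_list = [32]
After iteration 3: temp = 7, new_list = [32]
After iteration 4: temp = 15, new_list = [32, 30]
After iteration 5: temp = 8, new_list = [32, 30]
After iteration 6: temp = 7, new_list = [32, 30]
After iteration 7: temp = 14, new_list = [32, 30, 28]
After iteration 8: temp = 17, new_list = [32, 30, 28, 34]
After iteration 9: temp = 11, new_list = [32, 30, 28, 34, 22]
After iteration 10: temp = 13, new_list = [32, 30, 28, 34, 22, 26]
Loop ends.
sum(new_list) = 172

Final answer: 172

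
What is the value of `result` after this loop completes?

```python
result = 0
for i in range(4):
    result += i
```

Let's trace through this code step by step.

Initialize: result = 0
Entering loop: for i in range(4):
After iteration 1: i = 0, result = 0
After iteration 2: i = 1, result = 1
After iteration 3: i = 2, result = 3
After iteration 4: i = 3, result = 6
Loop ends.

Final answer: 6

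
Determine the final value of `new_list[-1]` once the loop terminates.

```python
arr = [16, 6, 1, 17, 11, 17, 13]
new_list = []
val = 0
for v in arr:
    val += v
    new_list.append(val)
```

Let's trace through this code step by step.

Initialize: arr = [16, 6, 1, 17, 11, 17, 13]
Initialize: new_list = []
Initialize: val = 0
Entering loop: for v in arr:
After iteration 1: v = 16, new_list = [16], val = 16
After iteration 2: v = 6, new_list = [16, 22], val = 22
After iteration 3: v = 1, new_list = [16, 22, 23], val = 23
After iteration 4: v = 17, new_list = [16, 22, 23, 40], val = 40
After iteration 5: v = 11, new_list = [16, 22, 23, 40, 51], val = 51
After iteration 6: v = 17, new_list = [16, 22, 23, 40, 51, 68], val = 68
After iteration 7: v = 13, new_list = [16, 22, 23, 40, 51, 68, 81], val = 81
Loop ends.
new_list[-1] = 81

Final answer: 81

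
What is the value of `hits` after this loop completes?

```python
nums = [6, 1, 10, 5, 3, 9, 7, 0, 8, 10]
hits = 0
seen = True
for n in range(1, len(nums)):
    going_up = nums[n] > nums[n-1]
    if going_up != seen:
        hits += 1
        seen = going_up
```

Let's trace through this code step by step.

Initialize: nums = [6, 1, 10, 5, 3, 9, 7, 0, 8, 10]
Initialize: hits = 0
Initialize: seen = True
Entering loop: for n in range(1, len(nums)):
After iteration 1: n = 1, hits = 1, seen = False, going_up = False
After iteration 2: n = 2, hits = 2, seen = True, going_up = True
After iteration 3: n = 3, hits = 3, seen = False, going_up = False
After iteration 4: n = 4, hits = 3, seen = False, going_up = False
After iteration 5: n = 5, hits = 4, seen = True, going_up = True
After iteration 6: n = 6, hits = 5, seen = False, going_up = False
After iteration 7: n = 7, hits = 5, seen = False, going_up = False
After iteration 8: n = 8, hits = 6, seen = True, going_up = True
After iteration 9: n = 9, hits = 6, seen = True, going_up = True
Loop ends.

Final answer: 6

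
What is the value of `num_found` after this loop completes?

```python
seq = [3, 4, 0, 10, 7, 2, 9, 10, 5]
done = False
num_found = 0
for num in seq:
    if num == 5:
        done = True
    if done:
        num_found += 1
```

Let's trace through this code step by step.

Initialize: seq = [3, 4, 0, 10, 7, 2, 9, 10, 5]
Initialize: done = False
Initialize: num_found = 0
Entering loop: for num in seq:
After iteration 1: num = 3, done = False, num_found = 0
After iteration 2: num = 4, done = False, num_found = 0
After iteration 3: num = 0, done = False, num_found = 0
After iteration 4: num = 10, done = False, num_found = 0
After iteration 5: num = 7, done = False, num_found = 0
After iteration 6: num = 2, done = False, num_found = 0
After iteration 7: num = 9, done = False, num_found = 0
After iteration 8: num = 10, done = False, num_found = 0
After iteration 9: num = 5, done = True, num_found = 1
Loop ends.

Final answer: 1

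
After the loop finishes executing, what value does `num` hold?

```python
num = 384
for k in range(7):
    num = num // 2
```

Let's trace through this code step by step.

Initialize: num = 384
Entering loop: for k in range(7):
After iteration 1: k = 0, num = 192
After iteration 2: k = 1, num = 96
After iteration 3: k = 2, num = 48
After iteration 4: k = 3, num = 24
After iteration 5: k = 4, num = 12
After iteration 6: k = 5, num = 6
After iteration 7: k = 6, num = 3
Loop ends.

Final answer: 3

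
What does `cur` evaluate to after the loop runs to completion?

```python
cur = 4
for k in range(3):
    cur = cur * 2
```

Let's trace through this code step by step.

Initialize: cur = 4
Entering loop: for k in range(3):
After iteration 1: k = 0, cur = 8
After iteration 2: k = 1, cur = 16
After iteration 3: k = 2, cur = 32
Loop ends.

Final answer: 32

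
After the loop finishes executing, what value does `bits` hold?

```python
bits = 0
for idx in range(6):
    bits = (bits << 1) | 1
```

Let's trace through this code step by step.

Initialize: bits = 0
Entering loop: for idx in range(6):
After iteration 1: idx = 0, bits = 1
After iteration 2: idx = 1, bits = 3
After iteration 3: idx = 2, bits = 7
After iteration 4: idx = 3, bits = 15
After iteration 5: idx = 4, bits = 31
After iteration 6: idx = 5, bits = 63
Loop ends.

Final answer: 63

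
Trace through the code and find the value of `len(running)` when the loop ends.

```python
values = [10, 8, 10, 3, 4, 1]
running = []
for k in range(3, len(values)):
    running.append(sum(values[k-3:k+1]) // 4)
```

Let's trace through this code step by step.

Initialize: values = [10, 8, 10, 3, 4, 1]
Initialize: running = []
Entering loop: for k in range(3, len(values)):
After iteration 1: k = 3, running = [7]
After iteration 2: k = 4, running = [7, 6]
After iteration 3: k = 5, running = [7, 6, 4]
Loop ends.
len(running) = 3

Final answer: 3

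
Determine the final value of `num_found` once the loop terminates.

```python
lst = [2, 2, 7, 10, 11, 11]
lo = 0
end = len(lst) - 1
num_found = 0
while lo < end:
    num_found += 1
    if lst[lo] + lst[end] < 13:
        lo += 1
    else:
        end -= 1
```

Let's trace through this code step by step.

Initialize: lst = [2, 2, 7, 10, 11, 11]
Initialize: lo = 0
Initialize: end = 5
Initialize: num_found = 0
Entering loop: while lo < end:
After iteration 1: lo = 0, end = 4, num_found = 1
After iteration 2: lo = 0, end = 3, num_found = 2
After iteration 3: lo = 1, end = 3, num_found = 3
After iteration 4: lo = 2, end = 3, num_found = 4
After iteration 5: lo = 2, end = 2, num_found = 5
Loop ends.

Final answer: 5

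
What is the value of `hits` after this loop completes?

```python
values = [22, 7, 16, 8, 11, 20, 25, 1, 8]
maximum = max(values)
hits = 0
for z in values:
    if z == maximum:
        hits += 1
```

Let's trace through this code step by step.

Initialize: values = [22, 7, 16, 8, 11, 20, 25, 1, 8]
Initialize: maximum = 25
Initialize: hits = 0
Entering loop: for z in values:
After iteration 1: z = 22, hits = 0
After iteration 2: z = 7, hits = 0
After iteration 3: z = 16, hits = 0
After iteration 4: z = 8, hits = 0
After iteration 5: z = 11, hits = 0
After iteration 6: z = 20, hits = 0
After iteration 7: z = 25, hits = 1
After iteration 8: z = 1, hits = 1
After iteration 9: z = 8, hits = 1
Loop ends.

Final answer: 1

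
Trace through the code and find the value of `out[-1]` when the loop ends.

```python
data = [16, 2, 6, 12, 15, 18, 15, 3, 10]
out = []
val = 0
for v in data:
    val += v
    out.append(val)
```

Let's trace through this code step by step.

Initialize: data = [16, 2, 6, 12, 15, 18, 15, 3, 10]
Initialize: out = []
Initialize: val = 0
Entering loop: for v in data:
After iteration 1: v = 16, out = [16], val = 16
After iteration 2: v = 2, out = [16, 18], val = 18
After iteration 3: v = 6, out = [16, 18, 24], val = 24
After iteration 4: v = 12, out = [16, 18, 24, 36], val = 36
After iteration 5: v = 15, out = [16, 18, 24, 36, 51], val = 51
After iteration 6: v = 18, out = [16, 18, 24, 36, 51, 69], val = 69
After iteration 7: v = 15, out = [16, 18, 24, 36, 51, 69, 84], val = 84
After iteration 8: v = 3, out = [16, 18, 24, 36, 51, 69, 84, 87], val = 87
After iteration 9: v = 10, out = [16, 18, 24, 36, 51, 69, 84, 87, 97], val = 97
Loop ends.
out[-1] = 97

Final answer: 97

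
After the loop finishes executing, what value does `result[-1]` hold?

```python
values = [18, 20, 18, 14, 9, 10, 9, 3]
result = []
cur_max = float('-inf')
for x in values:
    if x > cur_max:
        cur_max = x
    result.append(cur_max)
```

Let's trace through this code step by step.

Initialize: values = [18, 20, 18, 14, 9, 10, 9, 3]
Initialize: result = []
Initialize: cur_max = -inf
Entering loop: for x in values:
After iteration 1: x = 18, result = [18], cur_max = 18
After iteration 2: x = 20, result = [18, 20], cur_max = 20
After iteration 3: x = 18, result = [18, 20, 20], cur_max = 20
After iteration 4: x = 14, result = [18, 20, 20, 20], cur_max = 20
After iteration 5: x = 9, result = [18, 20, 20, 20, 20], cur_max = 20
After iteration 6: x = 10, result = [18, 20, 20, 20, 20, 20], cur_max = 20
After iteration 7: x = 9, result = [18, 20, 20, 20, 20, 20, 20], cur_max = 20
After iteration 8: x = 3, result = [18, 20, 20, 20, 20, 20, 20, 20], cur_max = 20
Loop ends.
result[-1] = 20

Final answer: 20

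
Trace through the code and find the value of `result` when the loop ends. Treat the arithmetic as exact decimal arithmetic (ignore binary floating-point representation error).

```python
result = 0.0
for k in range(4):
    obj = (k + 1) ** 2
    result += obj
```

Let's trace through this code step by step.

Initialize: result = 0.0
Entering loop: for k in range(4):
After iteration 1: k = 0, result = 1.0, obj = 1
After iteration 2: k = 1, result = 5.0, obj = 4
After iteration 3: k = 2, result = 14.0, obj = 9
After iteration 4: k = 3, result = 30.0, obj = 16
Loop ends.

Final answer: 30.0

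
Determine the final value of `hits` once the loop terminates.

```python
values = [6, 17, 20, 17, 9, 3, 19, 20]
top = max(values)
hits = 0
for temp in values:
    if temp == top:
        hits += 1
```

Let's trace through this code step by step.

Initialize: values = [6, 17, 20, 17, 9, 3, 19, 20]
Initialize: top = 20
Initialize: hits = 0
Entering loop: for temp in values:
After iteration 1: temp = 6, hits = 0
After iteration 2: temp = 17, hits = 0
After iteration 3: temp = 20, hits = 1
After iteration 4: temp = 17, hits = 1
After iteration 5: temp = 9, hits = 1
After iteration 6: temp = 3, hits = 1
After iteration 7: temp = 19, hits = 1
After iteration 8: temp = 20, hits = 2
Loop ends.

Final answer: 2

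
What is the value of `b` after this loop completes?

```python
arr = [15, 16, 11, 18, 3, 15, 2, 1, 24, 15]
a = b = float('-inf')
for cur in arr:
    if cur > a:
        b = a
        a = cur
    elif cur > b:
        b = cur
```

Let's trace through this code step by step.

Initialize: arr = [15, 16, 11, 18, 3, 15, 2, 1, 24, 15]
Initialize: a = -inf
Initialize: b = -inf
Entering loop: for cur in arr:
After iteration 1: cur = 15, a = 15, b = -inf
After iteration 2: cur = 16, a = 16, b = 15
After iteration 3: cur = 11, a = 16, b = 15
After iteration 4: cur = 18, a = 18, b = 16
After iteration 5: cur = 3, a = 18, b = 16
After iteration 6: cur = 15, a = 18, b = 16
After iteration 7: cur = 2, a = 18, b = 16
After iteration 8: cur = 1, a = 18, b = 16
After iteration 9: cur = 24, a = 24, b = 18
After iteration 10: cur = 15, a = 24, b = 18
Loop ends.

Final answer: 18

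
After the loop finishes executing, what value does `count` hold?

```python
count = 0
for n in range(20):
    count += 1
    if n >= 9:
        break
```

Let's trace through this code step by step.

Initialize: count = 0
Entering loop: for n in range(20):
After iteration 1: n = 0, count = 1
After iteration 2: n = 1, count = 2
After iteration 3: n = 2, count = 3
After iteration 4: n = 3, count = 4
After iteration 5: n = 4, count = 5
After iteration 6: n = 5, count = 6
After iteration 7: n = 6, count = 7
After iteration 8: n = 7, count = 8
After iteration 9: n = 8, count = 9
After iteration 10: n = 9, count = 10
Loop ends.

Final answer: 10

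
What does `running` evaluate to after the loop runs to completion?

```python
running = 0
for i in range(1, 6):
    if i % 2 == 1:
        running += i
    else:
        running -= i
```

Let's trace through this code step by step.

Initialize: running = 0
Entering loop: for i in range(1, 6):
After iteration 1: i = 1, running = 1
After iteration 2: i = 2, running = -1
After iteration 3: i = 3, running = 2
After iteration 4: i = 4, running = -2
After iteration 5: i = 5, running = 3
Loop ends.

Final answer: 3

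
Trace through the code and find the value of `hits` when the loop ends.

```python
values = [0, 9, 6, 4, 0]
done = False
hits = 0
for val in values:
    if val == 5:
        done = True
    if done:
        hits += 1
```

Let's trace through this code step by step.

Initialize: values = [0, 9, 6, 4, 0]
Initialize: done = False
Initialize: hits = 0
Entering loop: for val in values:
After iteration 1: val = 0, hits = 0
After iteration 2: val = 9, hits = 0
After iteration 3: val = 6, hits = 0
After iteration 4: val = 4, hits = 0
After iteration 5: val = 0, hits = 0
Loop ends.

Final answer: 0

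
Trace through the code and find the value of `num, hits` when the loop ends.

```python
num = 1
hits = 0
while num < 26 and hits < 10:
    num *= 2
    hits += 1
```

Let's trace through this code step by step.

Initialize: num = 1
Initialize: hits = 0
Entering loop: while num < 26 and hits < 10:
After iteration 1: num = 2, hits = 1
After iteration 2: num = 4, hits = 2
After iteration 3: num = 8, hits = 3
After iteration 4: num = 16, hits = 4
After iteration 5: num = 32, hits = 5
Loop ends.

Final answer: 32, 5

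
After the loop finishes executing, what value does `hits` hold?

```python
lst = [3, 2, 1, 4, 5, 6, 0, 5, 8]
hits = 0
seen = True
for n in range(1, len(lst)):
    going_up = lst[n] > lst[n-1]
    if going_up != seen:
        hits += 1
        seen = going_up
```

Let's trace through this code step by step.

Initialize: lst = [3, 2, 1, 4, 5, 6, 0, 5, 8]
Initialize: hits = 0
Initialize: seen = True
Entering loop: for n in range(1, len(lst)):
After iteration 1: n = 1, hits = 1, seen = False, going_up = False
After iteration 2: n = 2, hits = 1, seen = False, going_up = False
After iteration 3: n = 3, hits = 2, seen = True, going_up = True
After iteration 4: n = 4, hits = 2, seen = True, going_up = True
After iteration 5: n = 5, hits = 2, seen = True, going_up = True
After iteration 6: n = 6, hits = 3, seen = False, going_up = False
After iteration 7: n = 7, hits = 4, seen = True, going_up = True
After iteration 8: n = 8, hits = 4, seen = True, going_up = True
Loop ends.

Final answer: 4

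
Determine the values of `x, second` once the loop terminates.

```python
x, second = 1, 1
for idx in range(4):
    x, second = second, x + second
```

Let's trace through this code step by step.

Initialize: x = 1
Initialize: second = 1
Entering loop: for idx in range(4):
After iteration 1: idx = 0, x = 1, second = 2
After iteration 2: idx = 1, x = 2, second = 3
After iteration 3: idx = 2, x = 3, second = 5
After iteration 4: idx = 3, x = 5, second = 8
Loop ends.

Final answer: 5, 8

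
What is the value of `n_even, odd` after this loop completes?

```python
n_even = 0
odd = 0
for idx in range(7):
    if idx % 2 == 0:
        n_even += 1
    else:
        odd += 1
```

Let's trace through this code step by step.

Initialize: n_even = 0
Initialize: odd = 0
Entering loop: for idx in range(7):
After iteration 1: idx = 0, n_even = 1, odd = 0
After iteration 2: idx = 1, n_even = 1, odd = 1
After iteration 3: idx = 2, n_even = 2, odd = 1
After iteration 4: idx = 3, n_even = 2, odd = 2
After iteration 5: idx = 4, n_even = 3, odd = 2
After iteration 6: idx = 5, n_even = 3, odd = 3
After iteration 7: idx = 6, n_even = 4, odd = 3
Loop ends.

Final answer: 4, 3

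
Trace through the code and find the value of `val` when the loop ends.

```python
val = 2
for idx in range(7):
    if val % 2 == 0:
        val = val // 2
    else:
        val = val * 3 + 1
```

Let's trace through this code step by step.

Initialize: val = 2
Entering loop: for idx in range(7):
After iteration 1: idx = 0, val = 1
After iteration 2: idx = 1, val = 4
After iteration 3: idx = 2, val = 2
After iteration 4: idx = 3, val = 1
After iteration 5: idx = 4, val = 4
After iteration 6: idx = 5, val = 2
After iteration 7: idx = 6, val = 1
Loop ends.

Final answer: 1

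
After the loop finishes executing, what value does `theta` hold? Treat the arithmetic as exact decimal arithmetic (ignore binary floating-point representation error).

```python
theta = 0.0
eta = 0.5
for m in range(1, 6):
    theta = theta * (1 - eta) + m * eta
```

Let's trace through this code step by step.

Initialize: theta = 0.0
Initialize: eta = 0.5
Entering loop: for m in range(1, 6):
After iteration 1: m = 1, theta = 0.5
After iteration 2: m = 2, theta = 1.25
After iteration 3: m = 3, theta = 2.125
After iteration 4: m = 4, theta = 3.0625
After iteration 5: m = 5, theta = 4.03125
Loop ends.

Final answer: 4.03125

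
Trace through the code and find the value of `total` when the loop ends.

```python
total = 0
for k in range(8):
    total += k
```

Let's trace through this code step by step.

Initialize: total = 0
Entering loop: for k in range(8):
After iteration 1: k = 0, total = 0
After iteration 2: k = 1, total = 1
After iteration 3: k = 2, total = 3
After iteration 4: k = 3, total = 6
After iteration 5: k = 4, total = 10
After iteration 6: k = 5, total = 15
After iteration 7: k = 6, total = 21
After iteration 8: k = 7, total = 28
Loop ends.

Final answer: 28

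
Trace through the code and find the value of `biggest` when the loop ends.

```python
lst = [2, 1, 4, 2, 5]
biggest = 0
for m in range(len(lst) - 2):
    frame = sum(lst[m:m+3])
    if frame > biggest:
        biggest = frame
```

Let's trace through this code step by step.

Initialize: lst = [2, 1, 4, 2, 5]
Initialize: biggest = 0
Entering loop: for m in range(len(lst) - 2):
After iteration 1: m = 0, biggest = 7, frame = 7
After iteration 2: m = 1, biggest = 7, frame = 7
After iteration 3: m = 2, biggest = 11, frame = 11
Loop ends.

Final answer: 11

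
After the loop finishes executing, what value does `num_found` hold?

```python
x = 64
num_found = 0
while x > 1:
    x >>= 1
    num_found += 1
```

Let's trace through this code step by step.

Initialize: x = 64
Initialize: num_found = 0
Entering loop: while x > 1:
After iteration 1: x = 32, num_found = 1
After iteration 2: x = 16, num_found = 2
After iteration 3: x = 8, num_found = 3
After iteration 4: x = 4, num_found = 4
After iteration 5: x = 2, num_found = 5
After iteration 6: x = 1, num_found = 6
Loop ends.

Final answer: 6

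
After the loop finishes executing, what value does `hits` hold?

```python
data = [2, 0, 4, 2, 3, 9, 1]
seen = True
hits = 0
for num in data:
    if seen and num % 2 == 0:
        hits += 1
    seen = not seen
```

Let's trace through this code step by step.

Initialize: data = [2, 0, 4, 2, 3, 9, 1]
Initialize: seen = True
Initialize: hits = 0
Entering loop: for num in data:
After iteration 1: num = 2, seen = False, hits = 1
After iteration 2: num = 0, seen = True, hits = 1
After iteration 3: num = 4, seen = False, hits = 2
After iteration 4: num = 2, seen = True, hits = 2
After iteration 5: num = 3, seen = False, hits = 2
After iteration 6: num = 9, seen = True, hits = 2
After iteration 7: num = 1, seen = False, hits = 2
Loop ends.

Final answer: 2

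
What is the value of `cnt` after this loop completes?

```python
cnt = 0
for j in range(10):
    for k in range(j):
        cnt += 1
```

Let's trace through this code step by step.

Initialize: cnt = 0
Entering loop: for j in range(10):
After iteration 1: j = 0, cnt = 0
After iteration 2: j = 1, cnt = 1, k = 0
After iteration 3: j = 2, cnt = 3, k = 1
After iteration 4: j = 3, cnt = 6, k = 2
After iteration 5: j = 4, cnt = 10, k = 3
After iteration 6: j = 5, cnt = 15, k = 4
After iteration 7: j = 6, cnt = 21, k = 5
After iteration 8: j = 7, cnt = 28, k = 6
After iteration 9: j = 8, cnt = 36, k = 7
After iteration 10: j = 9, cnt = 45, k = 8
Loop ends.

Final answer: 45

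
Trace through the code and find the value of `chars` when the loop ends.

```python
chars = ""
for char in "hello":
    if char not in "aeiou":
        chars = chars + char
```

Let's trace through this code step by step.

Initialize: chars = ''
Entering loop: for char in "hello":
After iteration 1: char = 'h', chars = 'h'
After iteration 2: char = 'e', chars = 'h'
After iteration 3: char = 'l', chars = 'hl'
After iteration 4: char = 'l', chars = 'hll'
After iteration 5: char = 'o', chars = 'hll'
Loop ends.

Final answer: 'hll'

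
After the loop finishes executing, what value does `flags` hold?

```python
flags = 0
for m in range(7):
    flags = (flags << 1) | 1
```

Let's trace through this code step by step.

Initialize: flags = 0
Entering loop: for m in range(7):
After iteration 1: m = 0, flags = 1
After iteration 2: m = 1, flags = 3
After iteration 3: m = 2, flags = 7
After iteration 4: m = 3, flags = 15
After iteration 5: m = 4, flags = 31
After iteration 6: m = 5, flags = 63
After iteration 7: m = 6, flags = 127
Loop ends.

Final answer: 127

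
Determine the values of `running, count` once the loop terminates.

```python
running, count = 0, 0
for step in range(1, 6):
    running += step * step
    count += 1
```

Let's trace through this code step by step.

Initialize: running = 0
Initialize: count = 0
Entering loop: for step in range(1, 6):
After iteration 1: step = 1, running = 1, count = 1
After iteration 2: step = 2, running = 5, count = 2
After iteration 3: step = 3, running = 14, count = 3
After iteration 4: step = 4, running = 30, count = 4
After iteration 5: step = 5, running = 55, count = 5
Loop ends.

Final answer: 55, 5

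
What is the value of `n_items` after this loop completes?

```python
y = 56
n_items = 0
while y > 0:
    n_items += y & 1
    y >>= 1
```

Let's trace through this code step by step.

Initialize: y = 56
Initialize: n_items = 0
Entering loop: while y > 0:
After iteration 1: y = 28, n_items = 0
After iteration 2: y = 14, n_items = 0
After iteration 3: y = 7, n_items = 0
After iteration 4: y = 3, n_items = 1
After iteration 5: y = 1, n_items = 2
After iteration 6: y = 0, n_items = 3
Loop ends.

Final answer: 3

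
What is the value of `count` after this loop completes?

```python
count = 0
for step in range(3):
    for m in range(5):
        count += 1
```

Let's trace through this code step by step.

Initialize: count = 0
Entering loop: for step in range(3):
After iteration 1: step = 0, count = 5
After iteration 2: step = 1, count = 10
After iteration 3: step = 2, count = 15
Loop ends.

Final answer: 15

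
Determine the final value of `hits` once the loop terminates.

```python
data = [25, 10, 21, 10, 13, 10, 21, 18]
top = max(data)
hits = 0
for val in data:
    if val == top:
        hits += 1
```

Let's trace through this code step by step.

Initialize: data = [25, 10, 21, 10, 13, 10, 21, 18]
Initialize: top = 25
Initialize: hits = 0
Entering loop: for val in data:
After iteration 1: val = 25, hits = 1
After iteration 2: val = 10, hits = 1
After iteration 3: val = 21, hits = 1
After iteration 4: val = 10, hits = 1
After iteration 5: val = 13, hits = 1
After iteration 6: val = 10, hits = 1
After iteration 7: val = 21, hits = 1
After iteration 8: val = 18, hits = 1
Loop ends.

Final answer: 1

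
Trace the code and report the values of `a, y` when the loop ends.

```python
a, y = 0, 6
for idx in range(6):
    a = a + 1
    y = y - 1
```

Let's trace through this code step by step.

Initialize: a = 0
Initialize: y = 6
Entering loop: for idx in range(6):
After iteration 1: idx = 0, a = 1, y = 5
After iteration 2: idx = 1, a = 2, y = 4
After iteration 3: idx = 2, a = 3, y = 3
After iteration 4: idx = 3, a = 4, y = 2
After iteration 5: idx = 4, a = 5, y = 1
After iteration 6: idx = 5, a = 6, y = 0
Loop ends.

Final answer: 6, 0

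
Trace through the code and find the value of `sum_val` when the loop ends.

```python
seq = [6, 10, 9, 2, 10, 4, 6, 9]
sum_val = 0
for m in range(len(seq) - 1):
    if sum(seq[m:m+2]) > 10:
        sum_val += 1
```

Let's trace through this code step by step.

Initialize: seq = [6, 10, 9, 2, 10, 4, 6, 9]
Initialize: sum_val = 0
Entering loop: for m in range(len(seq) - 1):
After iteration 1: m = 0, sum_val = 1
After iteration 2: m = 1, sum_val = 2
After iteration 3: m = 2, sum_val = 3
After iteration 4: m = 3, sum_val = 4
After iteration 5: m = 4, sum_val = 5
After iteration 6: m = 5, sum_val = 5
After iteration 7: m = 6, sum_val = 6
Loop ends.

Final answer: 6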